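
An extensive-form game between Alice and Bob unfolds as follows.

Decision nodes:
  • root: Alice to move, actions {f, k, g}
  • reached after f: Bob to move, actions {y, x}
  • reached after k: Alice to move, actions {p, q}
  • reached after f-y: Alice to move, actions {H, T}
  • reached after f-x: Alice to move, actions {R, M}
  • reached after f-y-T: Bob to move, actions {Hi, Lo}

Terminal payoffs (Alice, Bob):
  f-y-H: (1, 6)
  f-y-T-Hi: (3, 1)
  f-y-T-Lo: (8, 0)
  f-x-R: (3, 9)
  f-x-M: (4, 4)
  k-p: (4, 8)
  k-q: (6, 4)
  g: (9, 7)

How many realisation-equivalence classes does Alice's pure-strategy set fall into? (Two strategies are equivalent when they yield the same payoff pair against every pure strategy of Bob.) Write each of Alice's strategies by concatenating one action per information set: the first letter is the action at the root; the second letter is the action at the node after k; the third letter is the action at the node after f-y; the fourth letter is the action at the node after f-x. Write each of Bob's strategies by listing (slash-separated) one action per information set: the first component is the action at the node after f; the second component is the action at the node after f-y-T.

Alice has 24 pure strategies: fpHR, fpHM, fpTR, fpTM, fqHR, fqHM, fqTR, fqTM, kpHR, kpHM, kpTR, kpTM, kqHR, kqHM, kqTR, kqTM, gpHR, gpHM, gpTR, gpTM, gqHR, gqHM, gqTR, gqTM. Columns: y/Hi, y/Lo, x/Hi, x/Lo.
{fpHR, fqHR} → row (1,6) (1,6) (3,9) (3,9)
{fpHM, fqHM} → row (1,6) (1,6) (4,4) (4,4)
{fpTR, fqTR} → row (3,1) (8,0) (3,9) (3,9)
{fpTM, fqTM} → row (3,1) (8,0) (4,4) (4,4)
{kpHR, kpHM, kpTR, kpTM} → row (4,8) (4,8) (4,8) (4,8)
{kqHR, kqHM, kqTR, kqTM} → row (6,4) (6,4) (6,4) (6,4)
{gpHR, gpHM, gpTR, gpTM, gqHR, gqHM, gqTR, gqTM} → row (9,7) (9,7) (9,7) (9,7)
That's 7 distinct rows out of 24 strategies.

7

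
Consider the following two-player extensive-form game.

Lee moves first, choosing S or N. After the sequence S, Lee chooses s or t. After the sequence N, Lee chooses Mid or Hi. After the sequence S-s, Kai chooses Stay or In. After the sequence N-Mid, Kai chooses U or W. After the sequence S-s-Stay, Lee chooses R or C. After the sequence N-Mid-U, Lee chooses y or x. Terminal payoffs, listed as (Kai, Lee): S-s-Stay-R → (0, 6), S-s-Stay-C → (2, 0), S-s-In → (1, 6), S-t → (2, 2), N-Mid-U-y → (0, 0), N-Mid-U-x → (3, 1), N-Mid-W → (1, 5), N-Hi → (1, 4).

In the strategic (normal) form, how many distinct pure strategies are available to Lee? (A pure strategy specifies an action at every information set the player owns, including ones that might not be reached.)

32

Lee owns the root with actions {S, N} — two choices.
Lee owns the node after S with actions {s, t} — two choices.
Lee owns the node after N with actions {Mid, Hi} — two choices.
Lee owns the node after S-s-Stay with actions {R, C} — two choices.
Lee owns the node after N-Mid-U with actions {y, x} — two choices.
A pure strategy fixes one action at each information set independently, so the count is the product 2 × 2 × 2 × 2 × 2 = 32.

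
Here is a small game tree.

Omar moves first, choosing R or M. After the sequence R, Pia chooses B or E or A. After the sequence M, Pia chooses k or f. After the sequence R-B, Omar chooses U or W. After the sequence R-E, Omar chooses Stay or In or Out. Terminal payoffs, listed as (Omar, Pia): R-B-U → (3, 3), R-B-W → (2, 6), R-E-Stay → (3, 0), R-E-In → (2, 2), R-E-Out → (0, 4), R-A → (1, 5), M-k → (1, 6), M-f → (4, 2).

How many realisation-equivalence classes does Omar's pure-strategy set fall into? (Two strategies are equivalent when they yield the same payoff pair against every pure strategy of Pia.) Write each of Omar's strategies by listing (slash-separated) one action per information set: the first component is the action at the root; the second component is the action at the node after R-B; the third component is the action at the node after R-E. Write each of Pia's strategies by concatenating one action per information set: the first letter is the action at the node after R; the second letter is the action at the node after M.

Omar has 12 pure strategies: R/U/Stay, R/U/In, R/U/Out, R/W/Stay, R/W/In, R/W/Out, M/U/Stay, M/U/In, M/U/Out, M/W/Stay, M/W/In, M/W/Out. Columns: Bk, Bf, Ek, Ef, Ak, Af.
{R/U/Stay} → row (3,3) (3,3) (3,0) (3,0) (1,5) (1,5)
{R/U/In} → row (3,3) (3,3) (2,2) (2,2) (1,5) (1,5)
{R/U/Out} → row (3,3) (3,3) (0,4) (0,4) (1,5) (1,5)
{R/W/Stay} → row (2,6) (2,6) (3,0) (3,0) (1,5) (1,5)
{R/W/In} → row (2,6) (2,6) (2,2) (2,2) (1,5) (1,5)
{R/W/Out} → row (2,6) (2,6) (0,4) (0,4) (1,5) (1,5)
{M/U/Stay, M/U/In, M/U/Out, M/W/Stay, M/W/In, M/W/Out} → row (1,6) (4,2) (1,6) (4,2) (1,6) (4,2)
That's 7 distinct rows out of 12 strategies.

7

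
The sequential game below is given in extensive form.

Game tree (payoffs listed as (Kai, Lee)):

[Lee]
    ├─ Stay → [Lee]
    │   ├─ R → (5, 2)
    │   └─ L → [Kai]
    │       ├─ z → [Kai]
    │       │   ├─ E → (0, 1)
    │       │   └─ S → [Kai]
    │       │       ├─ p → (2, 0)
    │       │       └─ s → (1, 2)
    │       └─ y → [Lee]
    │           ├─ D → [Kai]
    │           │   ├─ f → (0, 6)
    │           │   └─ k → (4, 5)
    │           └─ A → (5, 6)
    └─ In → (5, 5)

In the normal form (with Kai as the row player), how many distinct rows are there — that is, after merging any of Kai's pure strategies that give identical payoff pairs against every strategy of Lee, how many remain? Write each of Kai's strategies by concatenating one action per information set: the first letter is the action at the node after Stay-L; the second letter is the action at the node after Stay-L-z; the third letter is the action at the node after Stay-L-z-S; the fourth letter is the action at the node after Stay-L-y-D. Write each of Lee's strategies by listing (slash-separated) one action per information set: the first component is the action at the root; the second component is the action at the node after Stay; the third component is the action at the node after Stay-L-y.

Kai has 16 pure strategies: zEpf, zEpk, zEsf, zEsk, zSpf, zSpk, zSsf, zSsk, yEpf, yEpk, yEsf, yEsk, ySpf, ySpk, ySsf, ySsk. Columns: Stay/R/D, Stay/R/A, Stay/L/D, Stay/L/A, In/R/D, In/R/A, In/L/D, In/L/A.
{zEpf, zEpk, zEsf, zEsk} → row (5,2) (5,2) (0,1) (0,1) (5,5) (5,5) (5,5) (5,5)
{zSpf, zSpk} → row (5,2) (5,2) (2,0) (2,0) (5,5) (5,5) (5,5) (5,5)
{zSsf, zSsk} → row (5,2) (5,2) (1,2) (1,2) (5,5) (5,5) (5,5) (5,5)
{yEpf, yEsf, ySpf, ySsf} → row (5,2) (5,2) (0,6) (5,6) (5,5) (5,5) (5,5) (5,5)
{yEpk, yEsk, ySpk, ySsk} → row (5,2) (5,2) (4,5) (5,6) (5,5) (5,5) (5,5) (5,5)
That's 5 distinct rows out of 16 strategies.

5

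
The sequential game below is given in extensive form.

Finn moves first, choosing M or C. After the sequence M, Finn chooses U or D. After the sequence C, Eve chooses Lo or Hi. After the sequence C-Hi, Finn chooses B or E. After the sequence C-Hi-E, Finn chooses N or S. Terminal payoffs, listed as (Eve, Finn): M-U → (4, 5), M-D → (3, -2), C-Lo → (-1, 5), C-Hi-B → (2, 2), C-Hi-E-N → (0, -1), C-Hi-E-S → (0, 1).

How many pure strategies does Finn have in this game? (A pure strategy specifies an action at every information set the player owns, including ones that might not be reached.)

Finn owns the root with actions {M, C} — two choices.
Finn owns the node after M with actions {U, D} — two choices.
Finn owns the node after C-Hi with actions {B, E} — two choices.
Finn owns the node after C-Hi-E with actions {N, S} — two choices.
A pure strategy fixes one action at each information set independently, so the count is the product 2 × 2 × 2 × 2 = 16.

16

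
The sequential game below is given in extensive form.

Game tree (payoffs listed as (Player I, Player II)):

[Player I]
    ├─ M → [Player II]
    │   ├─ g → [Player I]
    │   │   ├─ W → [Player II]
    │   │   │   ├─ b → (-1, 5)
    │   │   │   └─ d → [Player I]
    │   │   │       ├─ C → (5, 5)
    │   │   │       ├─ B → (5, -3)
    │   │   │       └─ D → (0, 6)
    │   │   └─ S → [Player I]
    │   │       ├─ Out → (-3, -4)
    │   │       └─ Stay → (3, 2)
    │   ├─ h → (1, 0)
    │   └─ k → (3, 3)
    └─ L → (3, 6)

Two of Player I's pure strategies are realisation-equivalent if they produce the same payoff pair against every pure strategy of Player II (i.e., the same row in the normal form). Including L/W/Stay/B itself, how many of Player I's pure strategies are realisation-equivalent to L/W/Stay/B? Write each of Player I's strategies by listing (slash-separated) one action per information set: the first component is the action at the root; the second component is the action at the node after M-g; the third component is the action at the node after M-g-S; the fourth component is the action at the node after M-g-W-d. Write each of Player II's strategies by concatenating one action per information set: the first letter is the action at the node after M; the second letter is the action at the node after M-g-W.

Row for L/W/Stay/B (columns gb, gd, hb, hd, kb, kd): (3,6) (3,6) (3,6) (3,6) (3,6) (3,6).
Under L/W/Stay/B, Player I's choice at the node after M-g and at the node after M-g-S and at the node after M-g-W-d can never be reached regardless of what Player II does, so varying those choices leaves every outcome unchanged.
Holding the reachable choices fixed and varying the unreachable ones freely already gives 2 × 2 × 3 = 12 equivalent strategies.
No other strategy reproduces this row, so those 12 are the full class: L/W/Out/C, L/W/Out/B, L/W/Out/D, L/W/Stay/C, L/W/Stay/B, L/W/Stay/D, L/S/Out/C, L/S/Out/B, L/S/Out/D, L/S/Stay/C, L/S/Stay/B, L/S/Stay/D.

12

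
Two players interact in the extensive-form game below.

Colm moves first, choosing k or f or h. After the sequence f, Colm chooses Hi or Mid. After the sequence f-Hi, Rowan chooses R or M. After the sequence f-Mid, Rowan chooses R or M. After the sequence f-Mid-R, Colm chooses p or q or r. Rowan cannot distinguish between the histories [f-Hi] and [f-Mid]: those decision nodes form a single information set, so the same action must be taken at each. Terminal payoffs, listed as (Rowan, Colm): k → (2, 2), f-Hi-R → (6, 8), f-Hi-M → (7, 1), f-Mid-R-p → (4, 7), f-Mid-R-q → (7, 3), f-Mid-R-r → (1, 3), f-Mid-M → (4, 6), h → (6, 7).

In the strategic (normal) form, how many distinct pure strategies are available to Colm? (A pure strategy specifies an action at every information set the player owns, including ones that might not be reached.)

18

Colm owns the root with actions {k, f, h} — three choices.
Colm owns the node after f with actions {Hi, Mid} — two choices.
Colm owns the node after f-Mid-R with actions {p, q, r} — three choices.
A pure strategy fixes one action at each information set independently, so the count is the product 3 × 2 × 3 = 18.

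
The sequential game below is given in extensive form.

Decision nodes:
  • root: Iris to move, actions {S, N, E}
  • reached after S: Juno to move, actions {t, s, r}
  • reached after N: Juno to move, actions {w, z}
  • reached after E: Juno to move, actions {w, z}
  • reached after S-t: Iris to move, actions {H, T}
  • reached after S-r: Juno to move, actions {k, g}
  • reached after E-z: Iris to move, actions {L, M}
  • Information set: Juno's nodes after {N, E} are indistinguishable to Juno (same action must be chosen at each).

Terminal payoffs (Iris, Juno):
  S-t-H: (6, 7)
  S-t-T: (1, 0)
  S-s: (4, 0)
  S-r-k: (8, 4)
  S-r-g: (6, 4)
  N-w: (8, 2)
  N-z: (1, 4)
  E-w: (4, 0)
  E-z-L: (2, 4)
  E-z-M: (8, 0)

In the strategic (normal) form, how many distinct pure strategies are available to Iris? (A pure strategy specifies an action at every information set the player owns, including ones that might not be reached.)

Iris owns the root with actions {S, N, E} — three choices.
Iris owns the node after S-t with actions {H, T} — two choices.
Iris owns the node after E-z with actions {L, M} — two choices.
A pure strategy fixes one action at each information set independently, so the count is the product 3 × 2 × 2 = 12.
(For reference, Juno has 12 pure strategies, giving a 12×12 normal-form matrix.)

12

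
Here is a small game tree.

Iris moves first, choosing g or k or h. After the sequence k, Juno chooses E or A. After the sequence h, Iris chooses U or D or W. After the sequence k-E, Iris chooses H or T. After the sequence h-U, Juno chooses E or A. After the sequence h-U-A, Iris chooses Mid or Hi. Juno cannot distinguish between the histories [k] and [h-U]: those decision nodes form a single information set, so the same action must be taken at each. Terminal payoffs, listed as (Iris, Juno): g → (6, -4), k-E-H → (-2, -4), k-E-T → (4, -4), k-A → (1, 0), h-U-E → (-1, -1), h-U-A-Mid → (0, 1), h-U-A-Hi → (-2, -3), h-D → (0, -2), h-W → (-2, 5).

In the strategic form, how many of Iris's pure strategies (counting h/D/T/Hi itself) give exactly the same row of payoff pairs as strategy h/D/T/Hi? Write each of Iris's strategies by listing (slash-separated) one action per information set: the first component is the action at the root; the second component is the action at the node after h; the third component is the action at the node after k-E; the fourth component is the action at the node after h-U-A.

4

Row for h/D/T/Hi (columns E, A): (0,-2) (0,-2).
Under h/D/T/Hi, Iris's choice at the node after k-E and at the node after h-U-A can never be reached regardless of what Juno does, so varying those choices leaves every outcome unchanged.
Holding the reachable choices fixed and varying the unreachable ones freely already gives 2 × 2 = 4 equivalent strategies.
No other strategy reproduces this row, so those 4 are the full class: h/D/H/Mid, h/D/H/Hi, h/D/T/Mid, h/D/T/Hi.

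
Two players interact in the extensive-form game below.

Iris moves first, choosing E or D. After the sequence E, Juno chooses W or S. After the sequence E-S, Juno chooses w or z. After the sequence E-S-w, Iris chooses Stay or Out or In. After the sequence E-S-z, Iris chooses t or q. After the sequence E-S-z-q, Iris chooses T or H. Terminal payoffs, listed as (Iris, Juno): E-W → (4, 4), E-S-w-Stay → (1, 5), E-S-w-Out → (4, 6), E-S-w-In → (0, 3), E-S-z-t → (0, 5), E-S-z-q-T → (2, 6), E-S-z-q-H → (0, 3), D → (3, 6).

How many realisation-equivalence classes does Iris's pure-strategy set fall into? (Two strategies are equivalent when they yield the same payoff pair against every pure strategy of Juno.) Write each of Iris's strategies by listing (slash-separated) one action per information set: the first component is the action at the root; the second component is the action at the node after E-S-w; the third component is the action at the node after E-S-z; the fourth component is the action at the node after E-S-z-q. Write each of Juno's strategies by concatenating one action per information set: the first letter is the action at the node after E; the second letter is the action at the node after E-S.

Iris has 24 pure strategies: E/Stay/t/T, E/Stay/t/H, E/Stay/q/T, E/Stay/q/H, E/Out/t/T, E/Out/t/H, E/Out/q/T, E/Out/q/H, E/In/t/T, E/In/t/H, E/In/q/T, E/In/q/H, D/Stay/t/T, D/Stay/t/H, D/Stay/q/T, D/Stay/q/H, D/Out/t/T, D/Out/t/H, D/Out/q/T, D/Out/q/H, D/In/t/T, D/In/t/H, D/In/q/T, D/In/q/H. Columns: Ww, Wz, Sw, Sz.
{E/Stay/t/T, E/Stay/t/H} → row (4,4) (4,4) (1,5) (0,5)
{E/Stay/q/T} → row (4,4) (4,4) (1,5) (2,6)
{E/Stay/q/H} → row (4,4) (4,4) (1,5) (0,3)
{E/Out/t/T, E/Out/t/H} → row (4,4) (4,4) (4,6) (0,5)
{E/Out/q/T} → row (4,4) (4,4) (4,6) (2,6)
{E/Out/q/H} → row (4,4) (4,4) (4,6) (0,3)
{E/In/t/T, E/In/t/H} → row (4,4) (4,4) (0,3) (0,5)
{E/In/q/T} → row (4,4) (4,4) (0,3) (2,6)
{E/In/q/H} → row (4,4) (4,4) (0,3) (0,3)
{D/Stay/t/T, D/Stay/t/H, D/Stay/q/T, D/Stay/q/H, D/Out/t/T, D/Out/t/H, D/Out/q/T, D/Out/q/H, D/In/t/T, D/In/t/H, D/In/q/T, D/In/q/H} → row (3,6) (3,6) (3,6) (3,6)
That's 10 distinct rows out of 24 strategies.

10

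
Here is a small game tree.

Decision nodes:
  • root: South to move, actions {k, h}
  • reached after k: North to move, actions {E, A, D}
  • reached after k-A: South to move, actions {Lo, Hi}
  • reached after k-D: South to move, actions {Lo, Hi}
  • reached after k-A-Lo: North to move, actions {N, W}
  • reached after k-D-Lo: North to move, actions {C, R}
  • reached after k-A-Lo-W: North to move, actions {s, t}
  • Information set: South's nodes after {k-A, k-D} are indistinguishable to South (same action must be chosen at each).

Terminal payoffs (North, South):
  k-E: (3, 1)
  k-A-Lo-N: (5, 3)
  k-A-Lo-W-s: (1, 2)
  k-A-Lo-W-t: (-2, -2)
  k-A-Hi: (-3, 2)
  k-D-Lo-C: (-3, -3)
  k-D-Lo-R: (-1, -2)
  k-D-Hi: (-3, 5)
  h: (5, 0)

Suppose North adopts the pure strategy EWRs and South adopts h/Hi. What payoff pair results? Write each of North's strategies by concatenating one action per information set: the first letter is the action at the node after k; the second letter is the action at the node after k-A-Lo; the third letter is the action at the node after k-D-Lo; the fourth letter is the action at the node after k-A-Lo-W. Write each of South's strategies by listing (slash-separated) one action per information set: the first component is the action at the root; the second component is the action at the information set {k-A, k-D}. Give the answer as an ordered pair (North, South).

(5, 0)

Trace the play path from the root:
  South plays h
→ terminal payoff (5, 0).
(North's choice at the node after k is never reached on this path, so it doesn't affect the outcome.)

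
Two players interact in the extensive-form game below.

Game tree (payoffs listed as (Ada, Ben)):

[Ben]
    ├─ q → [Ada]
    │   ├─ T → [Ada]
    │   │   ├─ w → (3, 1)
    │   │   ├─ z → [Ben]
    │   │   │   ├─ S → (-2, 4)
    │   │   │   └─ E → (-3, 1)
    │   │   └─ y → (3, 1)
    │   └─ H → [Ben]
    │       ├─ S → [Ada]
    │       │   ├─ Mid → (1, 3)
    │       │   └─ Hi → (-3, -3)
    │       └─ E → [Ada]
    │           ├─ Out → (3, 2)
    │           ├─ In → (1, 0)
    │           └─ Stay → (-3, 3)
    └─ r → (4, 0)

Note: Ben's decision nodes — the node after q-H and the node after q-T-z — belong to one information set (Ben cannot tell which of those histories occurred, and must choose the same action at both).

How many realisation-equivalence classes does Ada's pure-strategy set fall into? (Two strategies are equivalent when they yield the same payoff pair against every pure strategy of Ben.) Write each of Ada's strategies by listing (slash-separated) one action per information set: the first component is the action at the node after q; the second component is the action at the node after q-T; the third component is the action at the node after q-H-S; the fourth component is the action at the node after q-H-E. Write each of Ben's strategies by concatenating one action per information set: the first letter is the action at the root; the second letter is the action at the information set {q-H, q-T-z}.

8

Ada has 36 pure strategies: T/w/Mid/Out, T/w/Mid/In, T/w/Mid/Stay, T/w/Hi/Out, T/w/Hi/In, T/w/Hi/Stay, T/z/Mid/Out, T/z/Mid/In, T/z/Mid/Stay, T/z/Hi/Out, T/z/Hi/In, T/z/Hi/Stay, T/y/Mid/Out, T/y/Mid/In, T/y/Mid/Stay, T/y/Hi/Out, T/y/Hi/In, T/y/Hi/Stay, H/w/Mid/Out, H/w/Mid/In, H/w/Mid/Stay, H/w/Hi/Out, H/w/Hi/In, H/w/Hi/Stay, H/z/Mid/Out, H/z/Mid/In, H/z/Mid/Stay, H/z/Hi/Out, H/z/Hi/In, H/z/Hi/Stay, H/y/Mid/Out, H/y/Mid/In, H/y/Mid/Stay, H/y/Hi/Out, H/y/Hi/In, H/y/Hi/Stay. Columns: qS, qE, rS, rE.
{T/w/Mid/Out, T/w/Mid/In, T/w/Mid/Stay, T/w/Hi/Out, T/w/Hi/In, T/w/Hi/Stay, T/y/Mid/Out, T/y/Mid/In, T/y/Mid/Stay, T/y/Hi/Out, T/y/Hi/In, T/y/Hi/Stay} → row (3,1) (3,1) (4,0) (4,0)
{T/z/Mid/Out, T/z/Mid/In, T/z/Mid/Stay, T/z/Hi/Out, T/z/Hi/In, T/z/Hi/Stay} → row (-2,4) (-3,1) (4,0) (4,0)
{H/w/Mid/Out, H/z/Mid/Out, H/y/Mid/Out} → row (1,3) (3,2) (4,0) (4,0)
{H/w/Mid/In, H/z/Mid/In, H/y/Mid/In} → row (1,3) (1,0) (4,0) (4,0)
{H/w/Mid/Stay, H/z/Mid/Stay, H/y/Mid/Stay} → row (1,3) (-3,3) (4,0) (4,0)
{H/w/Hi/Out, H/z/Hi/Out, H/y/Hi/Out} → row (-3,-3) (3,2) (4,0) (4,0)
{H/w/Hi/In, H/z/Hi/In, H/y/Hi/In} → row (-3,-3) (1,0) (4,0) (4,0)
{H/w/Hi/Stay, H/z/Hi/Stay, H/y/Hi/Stay} → row (-3,-3) (-3,3) (4,0) (4,0)
That's 8 distinct rows out of 36 strategies.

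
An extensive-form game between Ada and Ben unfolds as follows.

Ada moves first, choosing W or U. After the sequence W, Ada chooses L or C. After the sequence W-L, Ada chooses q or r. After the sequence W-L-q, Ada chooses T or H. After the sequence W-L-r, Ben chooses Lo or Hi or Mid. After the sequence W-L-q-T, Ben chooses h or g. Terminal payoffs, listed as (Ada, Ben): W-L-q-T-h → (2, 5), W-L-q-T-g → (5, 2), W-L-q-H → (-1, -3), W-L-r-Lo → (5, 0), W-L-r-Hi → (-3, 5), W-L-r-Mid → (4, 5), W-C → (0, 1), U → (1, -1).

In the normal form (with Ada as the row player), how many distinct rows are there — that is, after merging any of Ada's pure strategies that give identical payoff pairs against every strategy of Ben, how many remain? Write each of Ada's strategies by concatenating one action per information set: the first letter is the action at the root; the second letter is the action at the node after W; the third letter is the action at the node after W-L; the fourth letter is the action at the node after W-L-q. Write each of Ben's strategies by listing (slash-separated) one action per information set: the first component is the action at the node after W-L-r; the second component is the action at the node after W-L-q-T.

5

Ada has 16 pure strategies: WLqT, WLqH, WLrT, WLrH, WCqT, WCqH, WCrT, WCrH, ULqT, ULqH, ULrT, ULrH, UCqT, UCqH, UCrT, UCrH. Columns: Lo/h, Lo/g, Hi/h, Hi/g, Mid/h, Mid/g.
{WLqT} → row (2,5) (5,2) (2,5) (5,2) (2,5) (5,2)
{WLqH} → row (-1,-3) (-1,-3) (-1,-3) (-1,-3) (-1,-3) (-1,-3)
{WLrT, WLrH} → row (5,0) (5,0) (-3,5) (-3,5) (4,5) (4,5)
{WCqT, WCqH, WCrT, WCrH} → row (0,1) (0,1) (0,1) (0,1) (0,1) (0,1)
{ULqT, ULqH, ULrT, ULrH, UCqT, UCqH, UCrT, UCrH} → row (1,-1) (1,-1) (1,-1) (1,-1) (1,-1) (1,-1)
That's 5 distinct rows out of 16 strategies.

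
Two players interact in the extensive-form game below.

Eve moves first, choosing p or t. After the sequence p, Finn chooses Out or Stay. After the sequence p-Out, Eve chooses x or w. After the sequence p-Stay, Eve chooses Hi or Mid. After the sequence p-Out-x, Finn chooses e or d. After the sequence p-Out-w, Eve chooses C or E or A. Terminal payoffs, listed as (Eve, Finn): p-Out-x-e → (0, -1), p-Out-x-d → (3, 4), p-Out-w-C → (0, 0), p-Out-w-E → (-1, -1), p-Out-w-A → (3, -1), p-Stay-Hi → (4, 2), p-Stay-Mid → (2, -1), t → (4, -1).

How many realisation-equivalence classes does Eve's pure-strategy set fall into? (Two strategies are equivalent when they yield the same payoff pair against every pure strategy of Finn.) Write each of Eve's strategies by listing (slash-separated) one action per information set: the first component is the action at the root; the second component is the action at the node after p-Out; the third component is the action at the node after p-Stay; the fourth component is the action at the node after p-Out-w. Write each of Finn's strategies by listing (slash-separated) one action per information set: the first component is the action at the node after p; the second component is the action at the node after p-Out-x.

9

Eve has 24 pure strategies: p/x/Hi/C, p/x/Hi/E, p/x/Hi/A, p/x/Mid/C, p/x/Mid/E, p/x/Mid/A, p/w/Hi/C, p/w/Hi/E, p/w/Hi/A, p/w/Mid/C, p/w/Mid/E, p/w/Mid/A, t/x/Hi/C, t/x/Hi/E, t/x/Hi/A, t/x/Mid/C, t/x/Mid/E, t/x/Mid/A, t/w/Hi/C, t/w/Hi/E, t/w/Hi/A, t/w/Mid/C, t/w/Mid/E, t/w/Mid/A. Columns: Out/e, Out/d, Stay/e, Stay/d.
{p/x/Hi/C, p/x/Hi/E, p/x/Hi/A} → row (0,-1) (3,4) (4,2) (4,2)
{p/x/Mid/C, p/x/Mid/E, p/x/Mid/A} → row (0,-1) (3,4) (2,-1) (2,-1)
{p/w/Hi/C} → row (0,0) (0,0) (4,2) (4,2)
{p/w/Hi/E} → row (-1,-1) (-1,-1) (4,2) (4,2)
{p/w/Hi/A} → row (3,-1) (3,-1) (4,2) (4,2)
{p/w/Mid/C} → row (0,0) (0,0) (2,-1) (2,-1)
{p/w/Mid/E} → row (-1,-1) (-1,-1) (2,-1) (2,-1)
{p/w/Mid/A} → row (3,-1) (3,-1) (2,-1) (2,-1)
{t/x/Hi/C, t/x/Hi/E, t/x/Hi/A, t/x/Mid/C, t/x/Mid/E, t/x/Mid/A, t/w/Hi/C, t/w/Hi/E, t/w/Hi/A, t/w/Mid/C, t/w/Mid/E, t/w/Mid/A} → row (4,-1) (4,-1) (4,-1) (4,-1)
That's 9 distinct rows out of 24 strategies.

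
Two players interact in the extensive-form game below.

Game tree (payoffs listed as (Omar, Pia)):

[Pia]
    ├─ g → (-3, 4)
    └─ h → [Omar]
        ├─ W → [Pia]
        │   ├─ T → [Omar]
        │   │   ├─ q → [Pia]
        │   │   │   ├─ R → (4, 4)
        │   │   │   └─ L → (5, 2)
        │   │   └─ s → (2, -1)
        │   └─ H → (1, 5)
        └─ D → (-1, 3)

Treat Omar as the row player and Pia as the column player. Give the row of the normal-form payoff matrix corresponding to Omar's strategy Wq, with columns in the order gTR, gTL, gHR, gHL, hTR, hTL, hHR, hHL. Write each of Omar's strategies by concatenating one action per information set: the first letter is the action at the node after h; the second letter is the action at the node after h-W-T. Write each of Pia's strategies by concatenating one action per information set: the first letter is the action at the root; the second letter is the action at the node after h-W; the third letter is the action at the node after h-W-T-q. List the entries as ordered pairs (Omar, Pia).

(-3,4) (-3,4) (-3,4) (-3,4) (4,4) (5,2) (1,5) (1,5)

vs gTR: Pia plays g → (-3, 4)
vs gTL: Pia plays g → (-3, 4)
vs gHR: Pia plays g → (-3, 4)
vs gHL: Pia plays g → (-3, 4)
vs hTR: Pia plays h → Omar plays W at [h] → Pia plays T at [h-W] → Omar plays q at [h-W-T] → Pia plays R at [h-W-T-q] → (4, 4)
vs hTL: Pia plays h → Omar plays W at [h] → Pia plays T at [h-W] → Omar plays q at [h-W-T] → Pia plays L at [h-W-T-q] → (5, 2)
vs hHR: Pia plays h → Omar plays W at [h] → Pia plays H at [h-W] → (1, 5)
vs hHL: Pia plays h → Omar plays W at [h] → Pia plays H at [h-W] → (1, 5)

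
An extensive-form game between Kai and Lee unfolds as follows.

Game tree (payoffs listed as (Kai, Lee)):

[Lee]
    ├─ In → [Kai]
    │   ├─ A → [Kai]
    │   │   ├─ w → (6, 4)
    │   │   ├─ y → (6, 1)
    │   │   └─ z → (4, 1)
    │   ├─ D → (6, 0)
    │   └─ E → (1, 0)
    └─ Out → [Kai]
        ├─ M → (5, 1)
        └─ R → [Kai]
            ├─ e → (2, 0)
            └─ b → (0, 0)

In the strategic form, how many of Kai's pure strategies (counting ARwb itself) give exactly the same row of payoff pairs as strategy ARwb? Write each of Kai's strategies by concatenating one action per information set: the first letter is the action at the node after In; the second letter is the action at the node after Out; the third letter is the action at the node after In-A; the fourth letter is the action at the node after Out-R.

1

Row for ARwb (columns In, Out): (6,4) (0,0).
Every one of Kai's information sets is on the play path for some reply by Lee when Kai follows ARwb.
Changing the action at any of them therefore changes at least one column, so only ARwb itself gives this row.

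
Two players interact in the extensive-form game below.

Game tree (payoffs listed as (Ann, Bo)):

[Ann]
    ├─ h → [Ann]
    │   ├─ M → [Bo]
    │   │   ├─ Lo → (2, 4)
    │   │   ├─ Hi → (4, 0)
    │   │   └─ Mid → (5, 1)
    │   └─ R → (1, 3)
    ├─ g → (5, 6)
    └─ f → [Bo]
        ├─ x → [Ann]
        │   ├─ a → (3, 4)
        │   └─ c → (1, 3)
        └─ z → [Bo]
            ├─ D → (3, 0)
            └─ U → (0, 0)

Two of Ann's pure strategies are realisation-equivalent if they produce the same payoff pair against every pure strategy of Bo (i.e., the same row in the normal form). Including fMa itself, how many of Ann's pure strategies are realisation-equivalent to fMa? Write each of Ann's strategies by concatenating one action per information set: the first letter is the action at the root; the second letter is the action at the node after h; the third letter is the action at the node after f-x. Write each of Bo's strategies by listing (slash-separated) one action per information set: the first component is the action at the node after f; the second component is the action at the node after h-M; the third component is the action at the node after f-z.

Row for fMa (columns x/Lo/D, x/Lo/U, x/Hi/D, x/Hi/U, x/Mid/D, x/Mid/U, z/Lo/D, z/Lo/U, z/Hi/D, z/Hi/U, z/Mid/D, z/Mid/U): (3,4) (3,4) (3,4) (3,4) (3,4) (3,4) (3,0) (0,0) (3,0) (0,0) (3,0) (0,0).
Under fMa, Ann's choice at the node after h can never be reached regardless of what Bo does, so varying those choices leaves every outcome unchanged.
Holding the reachable choices fixed and varying the unreachable one freely already gives 2 equivalent strategies.
No other strategy reproduces this row, so those 2 are the full class: fMa, fRa.

2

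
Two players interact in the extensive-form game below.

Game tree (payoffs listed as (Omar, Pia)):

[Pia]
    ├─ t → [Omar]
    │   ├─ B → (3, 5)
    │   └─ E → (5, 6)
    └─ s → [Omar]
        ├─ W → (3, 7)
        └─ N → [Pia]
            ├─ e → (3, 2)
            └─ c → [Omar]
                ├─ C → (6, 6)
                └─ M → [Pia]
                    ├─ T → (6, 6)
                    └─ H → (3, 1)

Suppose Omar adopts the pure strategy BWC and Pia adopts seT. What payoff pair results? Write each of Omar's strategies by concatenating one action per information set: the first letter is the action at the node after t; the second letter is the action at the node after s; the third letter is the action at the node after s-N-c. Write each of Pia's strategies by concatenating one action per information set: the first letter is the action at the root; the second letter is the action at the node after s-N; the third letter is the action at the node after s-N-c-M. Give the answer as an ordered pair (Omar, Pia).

(3, 7)

Trace the play path from the root:
  Pia plays s
  Omar plays W at [s]
→ terminal payoff (3, 7).
(Omar's choice at the node after t is never reached on this path, so it doesn't affect the outcome.)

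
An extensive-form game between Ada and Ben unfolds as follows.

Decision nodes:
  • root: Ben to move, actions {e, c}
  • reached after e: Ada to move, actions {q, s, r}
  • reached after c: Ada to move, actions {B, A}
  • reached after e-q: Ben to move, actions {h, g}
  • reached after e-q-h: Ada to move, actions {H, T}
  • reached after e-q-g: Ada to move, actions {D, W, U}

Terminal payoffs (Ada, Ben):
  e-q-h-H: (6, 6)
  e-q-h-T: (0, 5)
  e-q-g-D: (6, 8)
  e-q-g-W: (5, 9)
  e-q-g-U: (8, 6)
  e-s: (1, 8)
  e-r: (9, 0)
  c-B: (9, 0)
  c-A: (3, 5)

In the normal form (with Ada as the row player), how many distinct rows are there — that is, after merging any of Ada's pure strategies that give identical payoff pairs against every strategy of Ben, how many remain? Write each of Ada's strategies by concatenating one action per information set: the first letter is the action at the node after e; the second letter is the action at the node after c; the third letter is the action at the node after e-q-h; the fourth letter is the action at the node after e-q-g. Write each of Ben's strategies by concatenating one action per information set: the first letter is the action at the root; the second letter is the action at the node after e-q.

Ada has 36 pure strategies: qBHD, qBHW, qBHU, qBTD, qBTW, qBTU, qAHD, qAHW, qAHU, qATD, qATW, qATU, sBHD, sBHW, sBHU, sBTD, sBTW, sBTU, sAHD, sAHW, sAHU, sATD, sATW, sATU, rBHD, rBHW, rBHU, rBTD, rBTW, rBTU, rAHD, rAHW, rAHU, rATD, rATW, rATU. Columns: eh, eg, ch, cg.
{qBHD} → row (6,6) (6,8) (9,0) (9,0)
{qBHW} → row (6,6) (5,9) (9,0) (9,0)
{qBHU} → row (6,6) (8,6) (9,0) (9,0)
{qBTD} → row (0,5) (6,8) (9,0) (9,0)
{qBTW} → row (0,5) (5,9) (9,0) (9,0)
{qBTU} → row (0,5) (8,6) (9,0) (9,0)
{qAHD} → row (6,6) (6,8) (3,5) (3,5)
{qAHW} → row (6,6) (5,9) (3,5) (3,5)
{qAHU} → row (6,6) (8,6) (3,5) (3,5)
{qATD} → row (0,5) (6,8) (3,5) (3,5)
{qATW} → row (0,5) (5,9) (3,5) (3,5)
{qATU} → row (0,5) (8,6) (3,5) (3,5)
{sBHD, sBHW, sBHU, sBTD, sBTW, sBTU} → row (1,8) (1,8) (9,0) (9,0)
{sAHD, sAHW, sAHU, sATD, sATW, sATU} → row (1,8) (1,8) (3,5) (3,5)
{rBHD, rBHW, rBHU, rBTD, rBTW, rBTU} → row (9,0) (9,0) (9,0) (9,0)
{rAHD, rAHW, rAHU, rATD, rATW, rATU} → row (9,0) (9,0) (3,5) (3,5)
That's 16 distinct rows out of 36 strategies.

16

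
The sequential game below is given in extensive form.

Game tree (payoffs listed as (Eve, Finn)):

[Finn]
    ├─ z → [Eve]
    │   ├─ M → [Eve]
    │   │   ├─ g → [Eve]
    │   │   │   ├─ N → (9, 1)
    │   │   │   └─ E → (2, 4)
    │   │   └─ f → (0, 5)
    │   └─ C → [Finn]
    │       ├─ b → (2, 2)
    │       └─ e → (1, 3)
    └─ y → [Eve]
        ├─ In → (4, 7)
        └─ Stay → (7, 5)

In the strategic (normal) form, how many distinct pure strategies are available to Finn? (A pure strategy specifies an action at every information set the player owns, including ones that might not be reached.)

Finn owns the root with actions {z, y} — two choices.
Finn owns the node after z-C with actions {b, e} — two choices.
A pure strategy fixes one action at each information set independently, so the count is the product 2 × 2 = 4.

4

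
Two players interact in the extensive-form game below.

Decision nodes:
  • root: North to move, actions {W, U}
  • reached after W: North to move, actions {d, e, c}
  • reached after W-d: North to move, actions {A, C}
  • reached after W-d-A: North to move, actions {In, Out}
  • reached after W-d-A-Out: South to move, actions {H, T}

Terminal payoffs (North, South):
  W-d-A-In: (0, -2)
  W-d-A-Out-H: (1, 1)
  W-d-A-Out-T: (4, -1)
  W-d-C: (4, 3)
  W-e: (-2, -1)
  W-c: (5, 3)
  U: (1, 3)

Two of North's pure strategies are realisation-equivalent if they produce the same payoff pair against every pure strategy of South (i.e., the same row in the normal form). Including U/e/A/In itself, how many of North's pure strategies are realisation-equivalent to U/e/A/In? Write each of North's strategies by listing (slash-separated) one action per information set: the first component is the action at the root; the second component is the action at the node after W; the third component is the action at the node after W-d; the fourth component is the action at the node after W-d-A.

12

Row for U/e/A/In (columns H, T): (1,3) (1,3).
Under U/e/A/In, North's choice at the node after W and at the node after W-d and at the node after W-d-A can never be reached regardless of what South does, so varying those choices leaves every outcome unchanged.
Holding the reachable choices fixed and varying the unreachable ones freely already gives 3 × 2 × 2 = 12 equivalent strategies.
No other strategy reproduces this row, so those 12 are the full class: U/d/A/In, U/d/A/Out, U/d/C/In, U/d/C/Out, U/e/A/In, U/e/A/Out, U/e/C/In, U/e/C/Out, U/c/A/In, U/c/A/Out, U/c/C/In, U/c/C/Out.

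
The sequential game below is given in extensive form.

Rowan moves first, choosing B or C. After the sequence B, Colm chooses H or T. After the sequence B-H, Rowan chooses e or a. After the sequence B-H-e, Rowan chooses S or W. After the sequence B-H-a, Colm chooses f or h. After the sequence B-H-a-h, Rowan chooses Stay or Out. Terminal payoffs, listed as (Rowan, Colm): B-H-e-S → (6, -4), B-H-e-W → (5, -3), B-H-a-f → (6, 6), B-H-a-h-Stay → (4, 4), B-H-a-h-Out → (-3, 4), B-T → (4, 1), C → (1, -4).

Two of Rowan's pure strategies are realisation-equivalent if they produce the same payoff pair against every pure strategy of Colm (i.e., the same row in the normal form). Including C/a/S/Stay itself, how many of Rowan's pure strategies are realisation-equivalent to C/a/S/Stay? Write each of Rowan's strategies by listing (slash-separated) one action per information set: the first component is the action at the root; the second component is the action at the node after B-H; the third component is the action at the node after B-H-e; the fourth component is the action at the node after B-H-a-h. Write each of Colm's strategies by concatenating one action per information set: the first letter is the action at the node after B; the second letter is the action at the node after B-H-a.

Row for C/a/S/Stay (columns Hf, Hh, Tf, Th): (1,-4) (1,-4) (1,-4) (1,-4).
Under C/a/S/Stay, Rowan's choice at the node after B-H and at the node after B-H-e and at the node after B-H-a-h can never be reached regardless of what Colm does, so varying those choices leaves every outcome unchanged.
Holding the reachable choices fixed and varying the unreachable ones freely already gives 2 × 2 × 2 = 8 equivalent strategies.
No other strategy reproduces this row, so those 8 are the full class: C/e/S/Stay, C/e/S/Out, C/e/W/Stay, C/e/W/Out, C/a/S/Stay, C/a/S/Out, C/a/W/Stay, C/a/W/Out.

8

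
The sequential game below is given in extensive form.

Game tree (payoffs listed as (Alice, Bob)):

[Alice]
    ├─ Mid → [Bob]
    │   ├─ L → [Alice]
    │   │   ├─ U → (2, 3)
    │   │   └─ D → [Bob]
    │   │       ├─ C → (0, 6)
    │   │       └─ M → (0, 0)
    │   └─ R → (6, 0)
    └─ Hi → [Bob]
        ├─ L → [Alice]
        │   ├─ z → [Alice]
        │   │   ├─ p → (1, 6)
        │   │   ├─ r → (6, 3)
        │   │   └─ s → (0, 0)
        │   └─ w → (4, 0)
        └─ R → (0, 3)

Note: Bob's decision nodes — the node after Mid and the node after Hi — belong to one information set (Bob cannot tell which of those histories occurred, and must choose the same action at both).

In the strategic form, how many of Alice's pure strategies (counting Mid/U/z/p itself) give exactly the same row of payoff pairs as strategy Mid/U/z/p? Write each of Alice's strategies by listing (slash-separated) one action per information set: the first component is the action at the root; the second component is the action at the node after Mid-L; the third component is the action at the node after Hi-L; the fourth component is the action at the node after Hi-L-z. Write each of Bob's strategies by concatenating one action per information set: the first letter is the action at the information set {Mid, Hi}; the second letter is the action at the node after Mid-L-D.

Row for Mid/U/z/p (columns LC, LM, RC, RM): (2,3) (2,3) (6,0) (6,0).
Under Mid/U/z/p, Alice's choice at the node after Hi-L and at the node after Hi-L-z can never be reached regardless of what Bob does, so varying those choices leaves every outcome unchanged.
Holding the reachable choices fixed and varying the unreachable ones freely already gives 2 × 3 = 6 equivalent strategies.
No other strategy reproduces this row, so those 6 are the full class: Mid/U/z/p, Mid/U/z/r, Mid/U/z/s, Mid/U/w/p, Mid/U/w/r, Mid/U/w/s.

6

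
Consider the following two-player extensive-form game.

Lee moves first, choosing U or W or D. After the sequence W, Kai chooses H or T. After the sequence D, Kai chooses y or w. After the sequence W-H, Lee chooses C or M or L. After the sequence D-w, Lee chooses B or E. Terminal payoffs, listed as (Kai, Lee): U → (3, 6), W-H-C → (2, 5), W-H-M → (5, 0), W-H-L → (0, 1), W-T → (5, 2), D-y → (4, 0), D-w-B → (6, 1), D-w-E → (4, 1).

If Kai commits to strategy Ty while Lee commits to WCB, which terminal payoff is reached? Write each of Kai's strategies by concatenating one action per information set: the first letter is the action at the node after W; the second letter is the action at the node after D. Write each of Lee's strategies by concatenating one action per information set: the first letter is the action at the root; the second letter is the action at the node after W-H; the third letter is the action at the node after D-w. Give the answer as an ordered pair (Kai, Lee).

Trace the play path from the root:
  Lee plays W
  Kai plays T at [W]
→ terminal payoff (5, 2).
(Kai's choice at the node after D is never reached on this path, so it doesn't affect the outcome.)

(5, 2)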